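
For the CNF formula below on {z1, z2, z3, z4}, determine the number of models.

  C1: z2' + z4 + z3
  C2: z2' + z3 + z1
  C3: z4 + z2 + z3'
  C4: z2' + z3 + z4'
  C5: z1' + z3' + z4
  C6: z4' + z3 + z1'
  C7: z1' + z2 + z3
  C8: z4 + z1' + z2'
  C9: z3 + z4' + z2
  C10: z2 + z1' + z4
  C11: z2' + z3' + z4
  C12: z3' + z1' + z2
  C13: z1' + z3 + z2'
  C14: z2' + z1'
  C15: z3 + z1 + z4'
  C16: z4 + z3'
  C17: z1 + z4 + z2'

3

There are 2^4 = 16 truth assignments over (z1, z2, z3, z4).
Check each against the 17 clauses (columns in the order z1, z2, z3, z4):
  F F F F  ✓ satisfies all
  F F F T  ✗ fails (z3 + z4' + z2)
  F F T F  ✗ fails (z4 + z2 + z3')
  F F T T  ✓ satisfies all
  F T F F  ✗ fails (z2' + z4 + z3)
  F T F T  ✗ fails (z2' + z3 + z1)
  F T T F  ✗ fails (z2' + z3' + z4)
  F T T T  ✓ satisfies all
  T F F F  ✗ fails (z1' + z2 + z3)
  T F F T  ✗ fails (z4' + z3 + z1')
  T F T F  ✗ fails (z4 + z2 + z3')
  T F T T  ✗ fails (z3' + z1' + z2)
  T T F F  ✗ fails (z2' + z4 + z3)
  T T F T  ✗ fails (z2' + z3 + z4')
  T T T F  ✗ fails (z1' + z3' + z4)
  T T T T  ✗ fails (z2' + z1')
3 of the 16 rows are models.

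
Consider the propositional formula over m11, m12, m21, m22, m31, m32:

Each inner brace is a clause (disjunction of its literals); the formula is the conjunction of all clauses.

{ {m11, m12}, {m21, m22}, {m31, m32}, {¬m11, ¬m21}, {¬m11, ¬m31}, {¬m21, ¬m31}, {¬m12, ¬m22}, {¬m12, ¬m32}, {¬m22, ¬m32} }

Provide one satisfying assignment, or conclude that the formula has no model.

Try m11 = True.
Unit clause (¬m21) forces m21 = False.
Unit clause (m22) forces m22 = True.
Unit clause (¬m31) forces m31 = False.
Unit clause (m32) forces m32 = True.
But (¬m32) is also a unit clause — contradiction.
Backtrack on m11: now try m11 = False.
Unit clause (m12) forces m12 = True.
Unit clause (¬m22) forces m22 = False.
Unit clause (m21) forces m21 = True.
Unit clause (¬m31) forces m31 = False.
Unit clause (m32) forces m32 = True.
But (¬m32) is also a unit clause — contradiction.
Neither m11 = True nor m11 = False works.

UNSATISFIABLE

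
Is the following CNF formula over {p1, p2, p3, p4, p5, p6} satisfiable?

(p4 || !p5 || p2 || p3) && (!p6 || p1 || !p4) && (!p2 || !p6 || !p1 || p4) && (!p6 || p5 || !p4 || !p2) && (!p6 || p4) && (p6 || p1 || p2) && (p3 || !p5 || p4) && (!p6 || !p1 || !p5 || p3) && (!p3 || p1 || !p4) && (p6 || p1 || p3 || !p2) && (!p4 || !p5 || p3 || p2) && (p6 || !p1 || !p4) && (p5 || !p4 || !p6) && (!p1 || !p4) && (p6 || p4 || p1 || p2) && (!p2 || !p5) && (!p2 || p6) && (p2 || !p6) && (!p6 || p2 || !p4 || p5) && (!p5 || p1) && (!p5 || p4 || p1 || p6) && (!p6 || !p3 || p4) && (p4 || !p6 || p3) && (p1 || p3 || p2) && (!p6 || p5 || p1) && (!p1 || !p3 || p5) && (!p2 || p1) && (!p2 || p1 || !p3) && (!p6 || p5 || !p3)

Try p6 = false.
(!p2) alone gives p2 = false.
(p1) alone gives p1 = true.
(!p4) alone gives p4 = false.
Try p5 = true.
(p3) alone gives p3 = true.
All clauses are satisfied.
A satisfying assignment: p1 ↦ true; p2 ↦ false; p3 ↦ true; p4 ↦ false; p5 ↦ true; p6 ↦ false.

Satisfiable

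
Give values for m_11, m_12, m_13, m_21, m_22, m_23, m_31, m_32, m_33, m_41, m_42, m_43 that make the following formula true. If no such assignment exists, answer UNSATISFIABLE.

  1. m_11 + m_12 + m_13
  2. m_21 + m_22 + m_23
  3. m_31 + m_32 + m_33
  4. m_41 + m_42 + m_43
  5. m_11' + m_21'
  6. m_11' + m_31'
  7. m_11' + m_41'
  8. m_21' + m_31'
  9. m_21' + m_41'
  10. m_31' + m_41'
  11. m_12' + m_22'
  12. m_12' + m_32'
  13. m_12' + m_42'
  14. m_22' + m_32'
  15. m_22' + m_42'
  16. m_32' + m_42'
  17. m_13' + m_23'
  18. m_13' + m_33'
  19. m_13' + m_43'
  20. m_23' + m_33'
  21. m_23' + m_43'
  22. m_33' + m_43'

UNSATISFIABLE

Try m_11 = 0.
Try m_12 = 1.
Unit clause (m_22') forces m_22 = 0.
Unit clause (m_32') forces m_32 = 0.
Unit clause (m_42') forces m_42 = 0.
Try m_21 = 1.
Unit clause (m_31') forces m_31 = 0.
Unit clause (m_33) forces m_33 = 1.
Unit clause (m_41') forces m_41 = 0.
Unit clause (m_43) forces m_43 = 1.
But (m_43') is also a unit clause — contradiction.
That branch fails; take m_21 = 0 instead.
Unit clause (m_23) forces m_23 = 1.
Unit clause (m_13') forces m_13 = 0.
Unit clause (m_33') forces m_33 = 0.
Unit clause (m_31) forces m_31 = 1.
Unit clause (m_41') forces m_41 = 0.
Unit clause (m_43) forces m_43 = 1.
But (m_43') is also a unit clause — contradiction.
Either choice for m_21 ends in contradiction.
That branch fails; take m_12 = 0 instead.
Unit clause (m_13) forces m_13 = 1.
Unit clause (m_23') forces m_23 = 0.
Unit clause (m_33') forces m_33 = 0.
Unit clause (m_43') forces m_43 = 0.
Try m_21 = 1.
Unit clause (m_31') forces m_31 = 0.
Unit clause (m_32) forces m_32 = 1.
Unit clause (m_41') forces m_41 = 0.
Unit clause (m_42) forces m_42 = 1.
But (m_42') is also a unit clause — contradiction.
That branch fails; take m_21 = 0 instead.
Unit clause (m_22) forces m_22 = 1.
Unit clause (m_32') forces m_32 = 0.
Unit clause (m_31) forces m_31 = 1.
Unit clause (m_41') forces m_41 = 0.
Unit clause (m_42) forces m_42 = 1.
But (m_42') is also a unit clause — contradiction.
Either choice for m_21 ends in contradiction.
Either choice for m_12 ends in contradiction.
That branch fails; take m_11 = 1 instead.
Unit clause (m_21') forces m_21 = 0.
Unit clause (m_31') forces m_31 = 0.
Unit clause (m_41') forces m_41 = 0.
Try m_22 = 1.
Unit clause (m_12') forces m_12 = 0.
Unit clause (m_32') forces m_32 = 0.
Unit clause (m_33) forces m_33 = 1.
Unit clause (m_42') forces m_42 = 0.
Unit clause (m_43) forces m_43 = 1.
But (m_43') is also a unit clause — contradiction.
That branch fails; take m_22 = 0 instead.
Unit clause (m_23) forces m_23 = 1.
Unit clause (m_13') forces m_13 = 0.
Unit clause (m_33') forces m_33 = 0.
Unit clause (m_32) forces m_32 = 1.
Unit clause (m_12') forces m_12 = 0.
Unit clause (m_42') forces m_42 = 0.
Unit clause (m_43) forces m_43 = 1.
But (m_43') is also a unit clause — contradiction.
Either choice for m_22 ends in contradiction.
Either choice for m_11 ends in contradiction.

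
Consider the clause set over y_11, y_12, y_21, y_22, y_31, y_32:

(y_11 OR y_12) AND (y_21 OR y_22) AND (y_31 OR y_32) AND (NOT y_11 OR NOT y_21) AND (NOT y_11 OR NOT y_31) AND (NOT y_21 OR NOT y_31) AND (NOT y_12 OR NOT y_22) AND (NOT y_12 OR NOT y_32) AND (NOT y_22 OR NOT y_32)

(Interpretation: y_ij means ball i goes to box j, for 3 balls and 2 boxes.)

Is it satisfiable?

No, unsatisfiable

Try y_11 = true.
(NOT y_21) alone gives y_21 = false.
(y_22) alone gives y_22 = true.
(NOT y_31) alone gives y_31 = false.
(y_32) alone gives y_32 = true.
But (NOT y_32) is also a unit clause — contradiction.
Backtrack on y_11: now try y_11 = false.
(y_12) alone gives y_12 = true.
(NOT y_22) alone gives y_22 = false.
(y_21) alone gives y_21 = true.
(NOT y_31) alone gives y_31 = false.
(y_32) alone gives y_32 = true.
But (NOT y_32) is also a unit clause — contradiction.
Neither y_11 = true nor y_11 = false works.
No assignment satisfies every clause.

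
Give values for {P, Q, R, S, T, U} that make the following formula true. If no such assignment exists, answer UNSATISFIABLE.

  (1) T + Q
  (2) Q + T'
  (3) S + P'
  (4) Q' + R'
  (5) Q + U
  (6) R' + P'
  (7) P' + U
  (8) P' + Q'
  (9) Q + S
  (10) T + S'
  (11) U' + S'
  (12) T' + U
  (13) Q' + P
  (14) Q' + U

Try T = 1.
Unit clause (Q) forces Q = 1.
Unit clause (R') forces R = 0.
Unit clause (P') forces P = 0.
Now (P) is unsatisfied and unit — conflict.
Undo T and try T = 0.
Unit clause (Q) forces Q = 1.
Unit clause (R') forces R = 0.
Unit clause (P') forces P = 0.
Now (P) is unsatisfied and unit — conflict.
Both values of T lead to a conflict.

UNSATISFIABLE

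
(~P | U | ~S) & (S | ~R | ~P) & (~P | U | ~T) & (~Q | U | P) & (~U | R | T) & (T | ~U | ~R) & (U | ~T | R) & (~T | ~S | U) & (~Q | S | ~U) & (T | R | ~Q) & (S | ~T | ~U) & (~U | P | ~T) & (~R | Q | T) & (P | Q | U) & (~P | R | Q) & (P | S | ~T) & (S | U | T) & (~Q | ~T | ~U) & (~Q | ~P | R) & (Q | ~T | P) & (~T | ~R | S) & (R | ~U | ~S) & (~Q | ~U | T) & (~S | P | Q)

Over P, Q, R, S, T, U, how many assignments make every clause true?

There are 2^6 = 64 truth assignments over (P, Q, R, S, T, U).
Split on T. With T = 1, the clauses containing T are satisfied and ~T drops from the rest; 1 of the 2^5 = 32 assignments to the other variables satisfy what remains.
With T = 0, by the same count on the reduced clause set, 0 assignments work.
(One model: P=T, Q=F, R=T, S=T, T=T, U=T.)
Total: 1 + 0 = 1.

1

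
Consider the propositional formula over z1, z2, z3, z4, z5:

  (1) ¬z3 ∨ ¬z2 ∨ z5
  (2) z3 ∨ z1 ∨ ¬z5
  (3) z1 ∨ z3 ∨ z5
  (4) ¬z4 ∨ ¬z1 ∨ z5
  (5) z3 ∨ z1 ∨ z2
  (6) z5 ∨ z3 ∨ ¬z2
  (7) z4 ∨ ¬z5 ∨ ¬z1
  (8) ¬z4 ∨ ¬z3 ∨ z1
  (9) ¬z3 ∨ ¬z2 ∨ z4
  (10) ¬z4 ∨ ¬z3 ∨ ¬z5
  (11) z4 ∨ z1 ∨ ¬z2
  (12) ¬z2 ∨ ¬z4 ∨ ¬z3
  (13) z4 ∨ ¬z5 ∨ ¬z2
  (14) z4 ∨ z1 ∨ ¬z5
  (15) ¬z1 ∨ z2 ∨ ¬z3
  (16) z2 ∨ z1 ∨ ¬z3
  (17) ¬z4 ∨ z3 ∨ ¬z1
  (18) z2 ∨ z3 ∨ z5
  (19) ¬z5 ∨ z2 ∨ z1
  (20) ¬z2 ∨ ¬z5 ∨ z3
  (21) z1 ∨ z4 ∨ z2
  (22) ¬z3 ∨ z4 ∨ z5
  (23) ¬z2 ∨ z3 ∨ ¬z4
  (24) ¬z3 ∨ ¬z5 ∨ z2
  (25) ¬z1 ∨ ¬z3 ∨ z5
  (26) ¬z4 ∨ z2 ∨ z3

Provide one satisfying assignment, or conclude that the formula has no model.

UNSATISFIABLE

Try z3 = False.
Try z1 = True.
From the singleton clause (¬z4), z4 = False.
From the singleton clause (¬z5), z5 = False.
From the singleton clause (¬z2), z2 = False.
Now (z2) is unsatisfied and unit — conflict.
Backtrack on z1: now try z1 = False.
From the singleton clause (¬z5), z5 = False.
Now (z5) is unsatisfied and unit — conflict.
Neither z1 = True nor z1 = False works.
Backtrack on z3: now try z3 = True.
Try z2 = False.
From the singleton clause (¬z1), z1 = False.
Now (z1) is unsatisfied and unit — conflict.
Backtrack on z2: now try z2 = True.
From the singleton clause (z5), z5 = True.
From the singleton clause (z4), z4 = True.
Now (¬z4) is unsatisfied and unit — conflict.
Neither z2 = True nor z2 = False works.
Neither z3 = True nor z3 = False works.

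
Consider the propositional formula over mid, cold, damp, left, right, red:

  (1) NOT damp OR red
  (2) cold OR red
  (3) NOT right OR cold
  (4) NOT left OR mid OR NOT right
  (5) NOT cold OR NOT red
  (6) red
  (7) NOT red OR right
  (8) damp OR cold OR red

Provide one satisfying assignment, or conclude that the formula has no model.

The clause (red) is unit, so red = true.
The clause (NOT cold) is unit, so cold = false.
The clause (NOT right) is unit, so right = false.
Now (right) is unsatisfied and unit — conflict.

UNSATISFIABLE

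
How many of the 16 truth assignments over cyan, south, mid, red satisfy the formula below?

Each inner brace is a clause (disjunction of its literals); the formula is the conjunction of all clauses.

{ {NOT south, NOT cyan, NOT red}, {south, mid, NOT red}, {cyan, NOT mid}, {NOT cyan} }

There are 2^4 = 16 truth assignments over (cyan, south, mid, red).
Split on mid. With mid = true, the clauses containing mid are satisfied and NOT mid drops from the rest; 0 of the 2^3 = 8 assignments to the other variables satisfy what remains.
With mid = false, by the same count on the reduced clause set, 3 assignments work.
(One model: cyan=F, south=F, mid=F, red=F.)
Total: 0 + 3 = 3.

3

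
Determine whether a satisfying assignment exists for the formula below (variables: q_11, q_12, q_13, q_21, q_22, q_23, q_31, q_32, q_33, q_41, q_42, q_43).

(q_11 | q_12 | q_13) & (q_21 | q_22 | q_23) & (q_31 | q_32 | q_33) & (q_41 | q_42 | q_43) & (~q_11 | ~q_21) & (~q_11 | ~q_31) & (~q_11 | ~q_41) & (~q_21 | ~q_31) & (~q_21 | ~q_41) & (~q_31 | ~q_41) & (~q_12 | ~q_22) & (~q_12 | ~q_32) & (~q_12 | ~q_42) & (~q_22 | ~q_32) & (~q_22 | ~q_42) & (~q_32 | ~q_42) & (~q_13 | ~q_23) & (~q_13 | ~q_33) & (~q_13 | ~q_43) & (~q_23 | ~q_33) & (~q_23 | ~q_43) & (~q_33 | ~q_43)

Suppose q_11 = 0.
Suppose q_12 = 1.
The clause (~q_22) is unit, so q_22 = 0.
The clause (~q_32) is unit, so q_32 = 0.
The clause (~q_42) is unit, so q_42 = 0.
Suppose q_21 = 1.
The clause (~q_31) is unit, so q_31 = 0.
The clause (q_33) is unit, so q_33 = 1.
The clause (~q_41) is unit, so q_41 = 0.
The clause (q_43) is unit, so q_43 = 1.
Now (~q_43) is unsatisfied and unit — conflict.
Backtrack on q_21: now try q_21 = 0.
The clause (q_23) is unit, so q_23 = 1.
The clause (~q_13) is unit, so q_13 = 0.
The clause (~q_33) is unit, so q_33 = 0.
The clause (q_31) is unit, so q_31 = 1.
The clause (~q_41) is unit, so q_41 = 0.
The clause (q_43) is unit, so q_43 = 1.
Now (~q_43) is unsatisfied and unit — conflict.
Neither q_21 = 1 nor q_21 = 0 works.
Backtrack on q_12: now try q_12 = 0.
The clause (q_13) is unit, so q_13 = 1.
The clause (~q_23) is unit, so q_23 = 0.
The clause (~q_33) is unit, so q_33 = 0.
The clause (~q_43) is unit, so q_43 = 0.
Suppose q_21 = 1.
The clause (~q_31) is unit, so q_31 = 0.
The clause (q_32) is unit, so q_32 = 1.
The clause (~q_41) is unit, so q_41 = 0.
The clause (q_42) is unit, so q_42 = 1.
Now (~q_42) is unsatisfied and unit — conflict.
Backtrack on q_21: now try q_21 = 0.
The clause (q_22) is unit, so q_22 = 1.
The clause (~q_32) is unit, so q_32 = 0.
The clause (q_31) is unit, so q_31 = 1.
The clause (~q_41) is unit, so q_41 = 0.
The clause (q_42) is unit, so q_42 = 1.
Now (~q_42) is unsatisfied and unit — conflict.
Neither q_21 = 1 nor q_21 = 0 works.
Neither q_12 = 1 nor q_12 = 0 works.
Backtrack on q_11: now try q_11 = 1.
The clause (~q_21) is unit, so q_21 = 0.
The clause (~q_31) is unit, so q_31 = 0.
The clause (~q_41) is unit, so q_41 = 0.
Suppose q_22 = 1.
The clause (~q_12) is unit, so q_12 = 0.
The clause (~q_32) is unit, so q_32 = 0.
The clause (q_33) is unit, so q_33 = 1.
The clause (~q_42) is unit, so q_42 = 0.
The clause (q_43) is unit, so q_43 = 1.
Now (~q_43) is unsatisfied and unit — conflict.
Backtrack on q_22: now try q_22 = 0.
The clause (q_23) is unit, so q_23 = 1.
The clause (~q_13) is unit, so q_13 = 0.
The clause (~q_33) is unit, so q_33 = 0.
The clause (q_32) is unit, so q_32 = 1.
The clause (~q_12) is unit, so q_12 = 0.
The clause (~q_42) is unit, so q_42 = 0.
The clause (q_43) is unit, so q_43 = 1.
Now (~q_43) is unsatisfied and unit — conflict.
Neither q_22 = 1 nor q_22 = 0 works.
Neither q_11 = 1 nor q_11 = 0 works.
No assignment satisfies every clause.

No, unsatisfiable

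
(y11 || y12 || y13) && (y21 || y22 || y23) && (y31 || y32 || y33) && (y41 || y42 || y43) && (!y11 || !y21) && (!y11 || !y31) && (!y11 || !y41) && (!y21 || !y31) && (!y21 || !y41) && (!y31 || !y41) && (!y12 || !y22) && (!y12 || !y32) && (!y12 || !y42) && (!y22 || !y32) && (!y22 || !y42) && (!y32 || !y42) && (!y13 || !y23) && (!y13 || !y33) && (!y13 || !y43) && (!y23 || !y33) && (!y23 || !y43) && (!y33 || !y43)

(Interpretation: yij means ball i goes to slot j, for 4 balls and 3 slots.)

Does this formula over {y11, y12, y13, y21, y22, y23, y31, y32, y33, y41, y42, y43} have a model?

Unsatisfiable

Case y11 = false:
Case y12 = true:
The clause (!y22) is unit, so y22 = false.
The clause (!y32) is unit, so y32 = false.
The clause (!y42) is unit, so y42 = false.
Case y21 = true:
The clause (!y31) is unit, so y31 = false.
The clause (y33) is unit, so y33 = true.
The clause (!y41) is unit, so y41 = false.
The clause (y43) is unit, so y43 = true.
Now (!y43) is unsatisfied and unit — conflict.
Undo y21 and try y21 = false.
The clause (y23) is unit, so y23 = true.
The clause (!y13) is unit, so y13 = false.
The clause (!y33) is unit, so y33 = false.
The clause (y31) is unit, so y31 = true.
The clause (!y41) is unit, so y41 = false.
The clause (y43) is unit, so y43 = true.
Now (!y43) is unsatisfied and unit — conflict.
Either choice for y21 ends in contradiction.
Undo y12 and try y12 = false.
The clause (y13) is unit, so y13 = true.
The clause (!y23) is unit, so y23 = false.
The clause (!y33) is unit, so y33 = false.
The clause (!y43) is unit, so y43 = false.
Case y21 = true:
The clause (!y31) is unit, so y31 = false.
The clause (y32) is unit, so y32 = true.
The clause (!y41) is unit, so y41 = false.
The clause (y42) is unit, so y42 = true.
Now (!y42) is unsatisfied and unit — conflict.
Undo y21 and try y21 = false.
The clause (y22) is unit, so y22 = true.
The clause (!y32) is unit, so y32 = false.
The clause (y31) is unit, so y31 = true.
The clause (!y41) is unit, so y41 = false.
The clause (y42) is unit, so y42 = true.
Now (!y42) is unsatisfied and unit — conflict.
Either choice for y21 ends in contradiction.
Either choice for y12 ends in contradiction.
Undo y11 and try y11 = true.
The clause (!y21) is unit, so y21 = false.
The clause (!y31) is unit, so y31 = false.
The clause (!y41) is unit, so y41 = false.
Case y22 = true:
The clause (!y12) is unit, so y12 = false.
The clause (!y32) is unit, so y32 = false.
The clause (y33) is unit, so y33 = true.
The clause (!y42) is unit, so y42 = false.
The clause (y43) is unit, so y43 = true.
Now (!y43) is unsatisfied and unit — conflict.
Undo y22 and try y22 = false.
The clause (y23) is unit, so y23 = true.
The clause (!y13) is unit, so y13 = false.
The clause (!y33) is unit, so y33 = false.
The clause (y32) is unit, so y32 = true.
The clause (!y12) is unit, so y12 = false.
The clause (!y42) is unit, so y42 = false.
The clause (y43) is unit, so y43 = true.
Now (!y43) is unsatisfied and unit — conflict.
Either choice for y22 ends in contradiction.
Either choice for y11 ends in contradiction.
No assignment satisfies every clause.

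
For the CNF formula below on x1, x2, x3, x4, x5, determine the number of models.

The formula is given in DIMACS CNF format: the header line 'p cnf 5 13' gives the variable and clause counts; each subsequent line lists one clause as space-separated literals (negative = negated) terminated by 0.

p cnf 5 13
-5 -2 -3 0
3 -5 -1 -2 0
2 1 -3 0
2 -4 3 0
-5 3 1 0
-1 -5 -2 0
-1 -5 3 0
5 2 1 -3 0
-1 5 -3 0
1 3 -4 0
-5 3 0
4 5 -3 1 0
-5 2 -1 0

6

There are 2^5 = 32 truth assignments over (x1, x2, x3, x4, x5).
Split on x4. With x4 = True, the clauses containing x4 are satisfied and ¬x4 drops from the rest; 2 of the 2^4 = 16 assignments to the other variables satisfy what remains.
With x4 = False, by the same count on the reduced clause set, 4 assignments work.
(One model: x1=F, x2=F, x3=F, x4=F, x5=F.)
Total: 2 + 4 = 6.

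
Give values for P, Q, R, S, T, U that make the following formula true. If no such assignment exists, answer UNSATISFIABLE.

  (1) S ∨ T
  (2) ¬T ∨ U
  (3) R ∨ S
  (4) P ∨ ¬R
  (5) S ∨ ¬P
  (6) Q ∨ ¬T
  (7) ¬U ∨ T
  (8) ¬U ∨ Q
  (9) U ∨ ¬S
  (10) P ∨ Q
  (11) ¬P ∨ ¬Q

P ↦ False, Q ↦ True, R ↦ False, S ↦ True, T ↦ True, U ↦ True

Try S = True.
From the singleton clause (U), U = True.
From the singleton clause (T), T = True.
From the singleton clause (Q), Q = True.
From the singleton clause (¬P), P = False.
From the singleton clause (¬R), R = False.
This assignment satisfies each clause.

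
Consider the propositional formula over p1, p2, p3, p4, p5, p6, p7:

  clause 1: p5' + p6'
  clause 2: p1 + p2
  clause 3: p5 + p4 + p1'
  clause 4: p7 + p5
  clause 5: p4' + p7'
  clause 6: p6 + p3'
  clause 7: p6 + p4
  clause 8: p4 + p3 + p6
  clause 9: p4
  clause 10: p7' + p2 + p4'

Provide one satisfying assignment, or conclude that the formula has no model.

From the singleton clause (p4), p4 = 1.
From the singleton clause (p7'), p7 = 0.
From the singleton clause (p5), p5 = 1.
From the singleton clause (p6'), p6 = 0.
From the singleton clause (p3'), p3 = 0.
Suppose p1 = 0.
From the singleton clause (p2), p2 = 1.
Every clause now holds.

p1: 0,  p2: 1,  p3: 0,  p4: 1,  p5: 1,  p6: 0,  p7: 0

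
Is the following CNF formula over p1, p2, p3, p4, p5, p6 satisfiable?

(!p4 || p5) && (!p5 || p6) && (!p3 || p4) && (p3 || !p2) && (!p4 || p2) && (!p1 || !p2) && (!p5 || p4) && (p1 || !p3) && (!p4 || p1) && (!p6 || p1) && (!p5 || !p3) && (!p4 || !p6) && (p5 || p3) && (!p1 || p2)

No, unsatisfiable

Case p4 = false:
The clause (!p3) is unit, so p3 = false.
The clause (!p2) is unit, so p2 = false.
The clause (!p5) is unit, so p5 = false.
Now (p5) is unsatisfied and unit — conflict.
Undo p4 and try p4 = true.
The clause (p5) is unit, so p5 = true.
The clause (p6) is unit, so p6 = true.
Now (!p6) is unsatisfied and unit — conflict.
Either choice for p4 ends in contradiction.
No assignment satisfies every clause.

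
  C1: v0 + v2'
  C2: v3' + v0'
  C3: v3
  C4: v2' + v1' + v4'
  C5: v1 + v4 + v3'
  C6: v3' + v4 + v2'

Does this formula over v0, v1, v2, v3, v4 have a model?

The clause (v3) is unit, so v3 = 1.
The clause (v0') is unit, so v0 = 0.
The clause (v2') is unit, so v2 = 0.
Try v1 = 1.
Every clause is now satisfied; v4 is unconstrained.
A satisfying assignment: v0 ↦ 0; v1 ↦ 1; v2 ↦ 0; v3 ↦ 1; v4 ↦ 0.

Yes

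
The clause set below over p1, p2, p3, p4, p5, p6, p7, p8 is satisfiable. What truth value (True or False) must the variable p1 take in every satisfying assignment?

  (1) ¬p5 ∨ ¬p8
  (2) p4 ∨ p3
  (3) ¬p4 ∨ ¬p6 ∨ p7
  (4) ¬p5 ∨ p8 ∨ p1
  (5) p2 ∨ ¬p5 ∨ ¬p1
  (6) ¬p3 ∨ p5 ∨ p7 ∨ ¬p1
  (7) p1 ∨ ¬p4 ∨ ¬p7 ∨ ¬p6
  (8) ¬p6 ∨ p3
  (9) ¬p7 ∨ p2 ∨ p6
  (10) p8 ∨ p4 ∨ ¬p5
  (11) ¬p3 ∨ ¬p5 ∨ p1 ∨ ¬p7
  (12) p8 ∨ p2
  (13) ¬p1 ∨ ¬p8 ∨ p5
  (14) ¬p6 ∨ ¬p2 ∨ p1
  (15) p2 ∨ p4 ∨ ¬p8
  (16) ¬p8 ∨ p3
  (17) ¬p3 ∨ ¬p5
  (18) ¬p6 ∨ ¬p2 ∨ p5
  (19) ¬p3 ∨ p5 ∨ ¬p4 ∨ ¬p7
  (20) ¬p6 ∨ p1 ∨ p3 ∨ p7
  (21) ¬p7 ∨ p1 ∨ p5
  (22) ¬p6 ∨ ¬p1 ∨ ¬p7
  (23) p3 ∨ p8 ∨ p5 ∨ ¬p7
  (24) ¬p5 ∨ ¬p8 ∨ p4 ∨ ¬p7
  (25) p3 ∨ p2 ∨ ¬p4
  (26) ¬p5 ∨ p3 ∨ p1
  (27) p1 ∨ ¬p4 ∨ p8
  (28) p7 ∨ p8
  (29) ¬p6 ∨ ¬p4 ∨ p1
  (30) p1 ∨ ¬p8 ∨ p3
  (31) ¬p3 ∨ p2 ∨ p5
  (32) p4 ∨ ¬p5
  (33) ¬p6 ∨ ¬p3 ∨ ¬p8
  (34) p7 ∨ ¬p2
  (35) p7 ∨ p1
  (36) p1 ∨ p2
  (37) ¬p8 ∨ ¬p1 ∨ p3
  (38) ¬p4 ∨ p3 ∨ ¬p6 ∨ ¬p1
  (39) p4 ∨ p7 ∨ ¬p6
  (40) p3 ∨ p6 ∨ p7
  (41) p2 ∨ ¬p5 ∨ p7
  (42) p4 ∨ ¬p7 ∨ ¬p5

True

Suppose p1 = False.
Unit clause (p7) forces p7 = True.
Unit clause (p5) forces p5 = True.
Unit clause (¬p8) forces p8 = False.
But (p8) is also a unit clause — contradiction.
So every satisfying assignment has p1 = True.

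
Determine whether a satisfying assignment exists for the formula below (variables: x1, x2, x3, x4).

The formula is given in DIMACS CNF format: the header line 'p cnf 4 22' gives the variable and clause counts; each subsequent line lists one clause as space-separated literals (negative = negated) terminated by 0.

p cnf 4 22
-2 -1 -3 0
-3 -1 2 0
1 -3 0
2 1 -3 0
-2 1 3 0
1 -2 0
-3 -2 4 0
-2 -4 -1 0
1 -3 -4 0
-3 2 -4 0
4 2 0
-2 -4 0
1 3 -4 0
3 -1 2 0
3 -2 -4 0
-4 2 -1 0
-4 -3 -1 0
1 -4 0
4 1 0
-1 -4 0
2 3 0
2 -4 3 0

Satisfiable

Try x1 = True.
The clause (¬x4) is unit, so x4 = False.
The clause (x2) is unit, so x2 = True.
The clause (¬x3) is unit, so x3 = False.
All clauses are satisfied.
A satisfying assignment: x1=True; x2=True; x3=False; x4=False.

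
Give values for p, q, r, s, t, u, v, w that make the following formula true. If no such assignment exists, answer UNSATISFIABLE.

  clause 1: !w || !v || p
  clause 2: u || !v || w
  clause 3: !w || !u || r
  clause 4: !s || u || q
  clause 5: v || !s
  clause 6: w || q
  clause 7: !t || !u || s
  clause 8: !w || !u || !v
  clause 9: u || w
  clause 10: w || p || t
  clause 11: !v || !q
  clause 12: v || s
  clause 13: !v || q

UNSATISFIABLE

Suppose v = true.
From the singleton clause (!q), q = false.
That conflicts with the unit clause (q).
Undo v and try v = false.
From the singleton clause (!s), s = false.
That conflicts with the unit clause (s).
Either choice for v ends in contradiction.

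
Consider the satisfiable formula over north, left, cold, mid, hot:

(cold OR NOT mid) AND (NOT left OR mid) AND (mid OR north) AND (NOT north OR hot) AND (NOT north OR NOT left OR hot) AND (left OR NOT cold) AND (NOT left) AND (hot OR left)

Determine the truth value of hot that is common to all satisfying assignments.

True

Suppose hot = false.
Unit clause (NOT north) forces north = false.
Unit clause (mid) forces mid = true.
Unit clause (cold) forces cold = true.
Unit clause (left) forces left = true.
That conflicts with the unit clause (NOT left).
So every satisfying assignment has hot = True.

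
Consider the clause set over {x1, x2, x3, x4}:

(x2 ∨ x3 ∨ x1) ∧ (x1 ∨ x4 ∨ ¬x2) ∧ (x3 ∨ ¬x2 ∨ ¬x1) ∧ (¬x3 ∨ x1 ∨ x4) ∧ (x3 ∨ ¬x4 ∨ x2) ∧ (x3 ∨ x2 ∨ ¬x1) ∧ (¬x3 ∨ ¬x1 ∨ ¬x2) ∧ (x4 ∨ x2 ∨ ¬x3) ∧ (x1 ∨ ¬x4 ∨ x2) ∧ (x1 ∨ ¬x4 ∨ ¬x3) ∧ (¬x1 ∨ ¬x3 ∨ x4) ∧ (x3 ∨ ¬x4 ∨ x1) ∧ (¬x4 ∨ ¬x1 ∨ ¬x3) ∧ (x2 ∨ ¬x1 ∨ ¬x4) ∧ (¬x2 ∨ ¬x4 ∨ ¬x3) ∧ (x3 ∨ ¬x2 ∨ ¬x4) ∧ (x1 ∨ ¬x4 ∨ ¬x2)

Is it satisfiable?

Suppose x2 = True.
Suppose x1 = True.
From the singleton clause (x3), x3 = True.
That conflicts with the unit clause (¬x3).
That branch fails; take x1 = False instead.
From the singleton clause (x4), x4 = True.
That conflicts with the unit clause (¬x4).
Either choice for x1 ends in contradiction.
That branch fails; take x2 = False instead.
Suppose x3 = True.
From the singleton clause (x4), x4 = True.
From the singleton clause (x1), x1 = True.
That conflicts with the unit clause (¬x1).
That branch fails; take x3 = False instead.
From the singleton clause (x1), x1 = True.
That conflicts with the unit clause (¬x1).
Either choice for x3 ends in contradiction.
Either choice for x2 ends in contradiction.
No assignment satisfies every clause.

No, unsatisfiable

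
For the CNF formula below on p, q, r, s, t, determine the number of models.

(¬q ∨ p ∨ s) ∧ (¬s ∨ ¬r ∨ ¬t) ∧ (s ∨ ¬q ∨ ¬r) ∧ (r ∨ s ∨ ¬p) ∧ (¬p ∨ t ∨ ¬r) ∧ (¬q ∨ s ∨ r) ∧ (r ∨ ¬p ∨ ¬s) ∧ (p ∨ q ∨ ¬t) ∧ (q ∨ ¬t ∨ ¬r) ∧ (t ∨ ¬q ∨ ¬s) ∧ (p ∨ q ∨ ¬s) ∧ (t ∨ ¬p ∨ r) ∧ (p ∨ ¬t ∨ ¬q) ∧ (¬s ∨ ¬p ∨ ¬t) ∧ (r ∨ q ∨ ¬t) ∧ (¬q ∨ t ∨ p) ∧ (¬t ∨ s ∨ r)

There are 2^5 = 32 truth assignments over (p, q, r, s, t).
Split on q. With q = True, the clauses containing q are satisfied and ¬q drops from the rest; 0 of the 2^4 = 16 assignments to the other variables satisfy what remains.
With q = False, by the same count on the reduced clause set, 2 assignments work.
(One model: p=F, q=F, r=F, s=F, t=F.)
Total: 0 + 2 = 2.

2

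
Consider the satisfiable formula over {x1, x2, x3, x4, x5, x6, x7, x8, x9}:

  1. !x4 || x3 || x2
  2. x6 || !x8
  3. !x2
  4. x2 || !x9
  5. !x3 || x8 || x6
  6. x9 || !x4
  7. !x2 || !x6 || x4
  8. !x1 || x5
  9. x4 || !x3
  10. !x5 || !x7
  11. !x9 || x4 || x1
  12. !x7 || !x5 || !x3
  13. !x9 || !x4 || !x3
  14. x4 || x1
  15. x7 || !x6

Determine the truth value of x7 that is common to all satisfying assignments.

Suppose x7 = true.
The clause (!x2) is unit, so x2 = false.
The clause (!x9) is unit, so x9 = false.
The clause (!x4) is unit, so x4 = false.
The clause (!x3) is unit, so x3 = false.
The clause (!x5) is unit, so x5 = false.
The clause (!x1) is unit, so x1 = false.
But (x1) is also a unit clause — contradiction.
So every satisfying assignment has x7 = False.

False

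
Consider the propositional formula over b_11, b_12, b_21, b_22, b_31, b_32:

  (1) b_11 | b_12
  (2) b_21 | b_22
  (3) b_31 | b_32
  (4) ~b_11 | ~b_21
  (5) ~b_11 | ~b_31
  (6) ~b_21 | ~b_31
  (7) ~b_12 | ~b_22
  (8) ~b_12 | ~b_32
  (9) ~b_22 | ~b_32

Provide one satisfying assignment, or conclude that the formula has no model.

Case b_11 = 1:
(~b_21) alone gives b_21 = 0.
(b_22) alone gives b_22 = 1.
(~b_31) alone gives b_31 = 0.
(b_32) alone gives b_32 = 1.
Now (~b_32) is unsatisfied and unit — conflict.
Undo b_11 and try b_11 = 0.
(b_12) alone gives b_12 = 1.
(~b_22) alone gives b_22 = 0.
(b_21) alone gives b_21 = 1.
(~b_31) alone gives b_31 = 0.
(b_32) alone gives b_32 = 1.
Now (~b_32) is unsatisfied and unit — conflict.
Either choice for b_11 ends in contradiction.

UNSATISFIABLE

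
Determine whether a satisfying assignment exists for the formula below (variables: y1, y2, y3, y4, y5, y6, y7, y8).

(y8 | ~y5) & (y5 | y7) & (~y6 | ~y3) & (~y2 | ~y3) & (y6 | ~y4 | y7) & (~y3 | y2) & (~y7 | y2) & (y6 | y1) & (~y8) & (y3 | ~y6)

(~y8) alone gives y8 = 0.
(~y5) alone gives y5 = 0.
(y7) alone gives y7 = 1.
(y2) alone gives y2 = 1.
(~y3) alone gives y3 = 0.
(~y6) alone gives y6 = 0.
(y1) alone gives y1 = 1.
No clause remains; y4 is free.
A satisfying assignment: y1: 1,  y2: 1,  y3: 0,  y4: 1,  y5: 0,  y6: 0,  y7: 1,  y8: 0.

Satisfiable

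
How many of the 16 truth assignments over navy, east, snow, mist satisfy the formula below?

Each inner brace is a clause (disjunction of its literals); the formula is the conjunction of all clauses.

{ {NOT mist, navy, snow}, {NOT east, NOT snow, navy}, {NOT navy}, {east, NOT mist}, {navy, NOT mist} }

There are 2^4 = 16 truth assignments over (navy, east, snow, mist).
Check each against the 5 clauses (columns in the order navy, east, snow, mist):
  F F F F  ✓ satisfies all
  F F F T  ✗ fails (NOT mist OR navy OR snow)
  F F T F  ✓ satisfies all
  F F T T  ✗ fails (east OR NOT mist)
  F T F F  ✓ satisfies all
  F T F T  ✗ fails (NOT mist OR navy OR snow)
  F T T F  ✗ fails (NOT east OR NOT snow OR navy)
  F T T T  ✗ fails (NOT east OR NOT snow OR navy)
  T F F F  ✗ fails (NOT navy)
  T F F T  ✗ fails (NOT navy)
  T F T F  ✗ fails (NOT navy)
  T F T T  ✗ fails (NOT navy)
  T T F F  ✗ fails (NOT navy)
  T T F T  ✗ fails (NOT navy)
  T T T F  ✗ fails (NOT navy)
  T T T T  ✗ fails (NOT navy)
3 of the 16 rows are models.

3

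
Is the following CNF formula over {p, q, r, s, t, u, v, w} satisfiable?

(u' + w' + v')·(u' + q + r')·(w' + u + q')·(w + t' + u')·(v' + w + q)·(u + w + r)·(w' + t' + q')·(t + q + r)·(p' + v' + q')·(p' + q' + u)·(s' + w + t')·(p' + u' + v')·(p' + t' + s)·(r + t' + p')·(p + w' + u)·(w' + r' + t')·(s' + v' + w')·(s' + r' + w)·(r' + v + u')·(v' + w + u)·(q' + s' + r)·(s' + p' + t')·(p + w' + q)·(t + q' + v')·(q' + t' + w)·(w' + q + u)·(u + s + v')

Satisfiable

Case u = 1:
Case w = 0:
Unit clause (t') forces t = 0.
Case q = 1:
Unit clause (v') forces v = 0.
Unit clause (r') forces r = 0.
Unit clause (s') forces s = 0.
No clause remains; p is free.
A satisfying assignment: p ↦ 1; q ↦ 1; r ↦ 0; s ↦ 0; t ↦ 0; u ↦ 1; v ↦ 0; w ↦ 0.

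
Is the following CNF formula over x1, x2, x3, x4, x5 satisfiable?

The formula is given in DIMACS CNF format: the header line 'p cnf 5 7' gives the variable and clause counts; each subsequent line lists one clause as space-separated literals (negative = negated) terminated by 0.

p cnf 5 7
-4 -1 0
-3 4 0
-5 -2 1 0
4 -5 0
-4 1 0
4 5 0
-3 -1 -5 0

Branch on x4: set x4 = False.
(¬x3) alone gives x3 = False.
(¬x5) alone gives x5 = False.
Now (x5) is unsatisfied and unit — conflict.
Undo x4 and try x4 = True.
(¬x1) alone gives x1 = False.
Now (x1) is unsatisfied and unit — conflict.
Neither x4 = True nor x4 = False works.
No assignment satisfies every clause.

Unsatisfiable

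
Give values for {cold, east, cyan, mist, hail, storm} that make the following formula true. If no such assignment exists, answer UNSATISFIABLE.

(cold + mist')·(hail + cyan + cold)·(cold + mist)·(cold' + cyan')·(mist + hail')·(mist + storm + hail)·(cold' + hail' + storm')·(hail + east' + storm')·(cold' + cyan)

UNSATISFIABLE

Case cold = 1:
The clause (cyan') is unit, so cyan = 0.
Now (cyan) is unsatisfied and unit — conflict.
That branch fails; take cold = 0 instead.
The clause (mist') is unit, so mist = 0.
Now (mist) is unsatisfied and unit — conflict.
Both values of cold lead to a conflict.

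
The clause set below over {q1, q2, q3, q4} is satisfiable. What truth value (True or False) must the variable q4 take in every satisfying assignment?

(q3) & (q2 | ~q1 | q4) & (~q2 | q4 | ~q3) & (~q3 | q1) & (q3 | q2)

Suppose q4 = 0.
Unit clause (q3) forces q3 = 1.
Unit clause (~q2) forces q2 = 0.
Unit clause (~q1) forces q1 = 0.
Now (q1) is unsatisfied and unit — conflict.
So every satisfying assignment has q4 = True.

True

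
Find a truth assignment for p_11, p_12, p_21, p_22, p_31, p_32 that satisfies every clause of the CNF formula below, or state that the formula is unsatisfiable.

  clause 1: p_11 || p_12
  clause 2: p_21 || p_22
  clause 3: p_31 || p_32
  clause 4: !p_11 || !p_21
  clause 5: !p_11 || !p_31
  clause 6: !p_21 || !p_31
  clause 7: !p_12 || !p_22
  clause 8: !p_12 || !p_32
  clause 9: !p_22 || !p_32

Suppose p_11 = true.
The clause (!p_21) is unit, so p_21 = false.
The clause (p_22) is unit, so p_22 = true.
The clause (!p_31) is unit, so p_31 = false.
The clause (p_32) is unit, so p_32 = true.
That conflicts with the unit clause (!p_32).
So p_11 must be the other value — set p_11 = false.
The clause (p_12) is unit, so p_12 = true.
The clause (!p_22) is unit, so p_22 = false.
The clause (p_21) is unit, so p_21 = true.
The clause (!p_31) is unit, so p_31 = false.
The clause (p_32) is unit, so p_32 = true.
That conflicts with the unit clause (!p_32).
Both values of p_11 lead to a conflict.

UNSATISFIABLE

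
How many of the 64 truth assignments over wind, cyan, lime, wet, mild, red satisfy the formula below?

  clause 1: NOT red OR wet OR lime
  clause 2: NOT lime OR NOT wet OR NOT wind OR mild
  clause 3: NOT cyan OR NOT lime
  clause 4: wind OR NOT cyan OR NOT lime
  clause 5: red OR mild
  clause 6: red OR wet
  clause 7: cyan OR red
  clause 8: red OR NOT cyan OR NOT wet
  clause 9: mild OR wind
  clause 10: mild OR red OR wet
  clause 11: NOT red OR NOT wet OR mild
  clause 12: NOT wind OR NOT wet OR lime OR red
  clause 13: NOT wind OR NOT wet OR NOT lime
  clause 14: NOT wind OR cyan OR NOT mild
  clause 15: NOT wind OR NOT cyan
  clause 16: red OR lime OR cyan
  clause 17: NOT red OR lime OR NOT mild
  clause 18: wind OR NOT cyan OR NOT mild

3

There are 2^6 = 64 truth assignments over (wind, cyan, lime, wet, mild, red).
Split on mild. With mild = true, the clauses containing mild are satisfied and NOT mild drops from the rest; 2 of the 2^5 = 32 assignments to the other variables satisfy what remains.
With mild = false, by the same count on the reduced clause set, 1 assignment works.
(One model: wind=F, cyan=F, lime=T, wet=F, mild=T, red=T.)
Total: 2 + 1 = 3.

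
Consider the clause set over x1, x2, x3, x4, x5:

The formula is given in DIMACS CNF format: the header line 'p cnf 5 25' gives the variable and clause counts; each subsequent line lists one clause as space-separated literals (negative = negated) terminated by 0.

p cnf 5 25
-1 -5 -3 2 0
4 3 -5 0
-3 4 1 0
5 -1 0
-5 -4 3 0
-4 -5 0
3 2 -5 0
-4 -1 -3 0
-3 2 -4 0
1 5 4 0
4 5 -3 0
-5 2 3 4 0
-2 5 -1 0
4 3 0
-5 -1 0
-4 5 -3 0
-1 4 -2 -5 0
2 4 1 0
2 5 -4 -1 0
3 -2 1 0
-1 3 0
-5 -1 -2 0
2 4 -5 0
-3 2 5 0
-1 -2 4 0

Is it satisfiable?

Suppose x5 = False.
The clause (¬x1) is unit, so x1 = False.
The clause (x4) is unit, so x4 = True.
The clause (¬x3) is unit, so x3 = False.
The clause (¬x2) is unit, so x2 = False.
All clauses are satisfied.
A satisfying assignment: x1 ↦ False; x2 ↦ False; x3 ↦ False; x4 ↦ True; x5 ↦ False.

Satisfiable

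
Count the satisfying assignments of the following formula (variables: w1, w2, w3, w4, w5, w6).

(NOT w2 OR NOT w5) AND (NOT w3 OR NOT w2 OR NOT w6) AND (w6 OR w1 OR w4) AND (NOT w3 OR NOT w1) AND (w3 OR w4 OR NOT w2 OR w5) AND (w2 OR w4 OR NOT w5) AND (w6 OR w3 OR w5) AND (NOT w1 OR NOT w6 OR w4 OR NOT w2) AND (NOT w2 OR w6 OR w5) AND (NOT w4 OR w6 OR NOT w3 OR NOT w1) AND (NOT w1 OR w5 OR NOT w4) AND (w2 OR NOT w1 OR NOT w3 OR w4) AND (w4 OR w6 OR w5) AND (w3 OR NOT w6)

There are 2^6 = 64 truth assignments over (w1, w2, w3, w4, w5, w6).
Split on w3. With w3 = true, the clauses containing w3 are satisfied and NOT w3 drops from the rest; 5 of the 2^5 = 32 assignments to the other variables satisfy what remains.
With w3 = false, by the same count on the reduced clause set, 2 assignments work.
Total: 5 + 2 = 7.

7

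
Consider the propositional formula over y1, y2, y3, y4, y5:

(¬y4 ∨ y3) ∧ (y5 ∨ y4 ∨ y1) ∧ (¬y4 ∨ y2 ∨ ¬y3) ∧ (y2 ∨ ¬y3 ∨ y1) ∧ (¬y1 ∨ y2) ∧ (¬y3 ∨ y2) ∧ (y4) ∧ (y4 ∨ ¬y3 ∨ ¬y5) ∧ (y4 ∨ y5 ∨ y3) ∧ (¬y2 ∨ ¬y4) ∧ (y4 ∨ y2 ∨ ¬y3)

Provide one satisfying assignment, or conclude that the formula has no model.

UNSATISFIABLE

From the singleton clause (y4), y4 = True.
From the singleton clause (y3), y3 = True.
From the singleton clause (y2), y2 = True.
Now (¬y2) is unsatisfied and unit — conflict.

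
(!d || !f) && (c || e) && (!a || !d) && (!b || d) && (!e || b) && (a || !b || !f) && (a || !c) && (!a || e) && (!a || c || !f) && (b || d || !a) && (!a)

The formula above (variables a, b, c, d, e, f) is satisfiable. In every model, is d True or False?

True

Suppose d = false.
From the singleton clause (!b), b = false.
From the singleton clause (!e), e = false.
From the singleton clause (c), c = true.
From the singleton clause (a), a = true.
But (!a) is also a unit clause — contradiction.
So every satisfying assignment has d = True.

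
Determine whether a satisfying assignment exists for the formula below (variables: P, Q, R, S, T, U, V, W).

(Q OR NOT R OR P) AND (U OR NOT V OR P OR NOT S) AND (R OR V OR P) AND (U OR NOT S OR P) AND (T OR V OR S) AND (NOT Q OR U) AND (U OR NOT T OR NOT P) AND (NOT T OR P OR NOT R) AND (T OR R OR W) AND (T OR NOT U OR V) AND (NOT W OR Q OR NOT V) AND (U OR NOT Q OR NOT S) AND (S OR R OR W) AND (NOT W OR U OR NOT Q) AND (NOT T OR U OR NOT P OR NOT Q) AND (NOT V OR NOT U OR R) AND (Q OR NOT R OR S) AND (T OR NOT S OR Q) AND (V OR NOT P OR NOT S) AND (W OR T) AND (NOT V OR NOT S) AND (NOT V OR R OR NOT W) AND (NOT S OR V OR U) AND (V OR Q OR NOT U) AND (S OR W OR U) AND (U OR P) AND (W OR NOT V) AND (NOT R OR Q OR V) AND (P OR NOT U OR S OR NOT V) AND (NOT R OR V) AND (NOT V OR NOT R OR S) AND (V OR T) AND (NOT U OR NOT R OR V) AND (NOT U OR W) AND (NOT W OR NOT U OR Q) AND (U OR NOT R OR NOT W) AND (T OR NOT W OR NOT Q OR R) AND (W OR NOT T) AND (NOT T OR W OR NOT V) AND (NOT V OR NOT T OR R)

Try Q = true.
Unit clause (U) forces U = true.
Unit clause (W) forces W = true.
Try T = true.
Try P = true.
Try V = false.
Unit clause (NOT S) forces S = false.
Unit clause (NOT R) forces R = false.
All clauses are satisfied.
A satisfying assignment: P: true; Q: true; R: false; S: false; T: true; U: true; V: false; W: true.

Satisfiable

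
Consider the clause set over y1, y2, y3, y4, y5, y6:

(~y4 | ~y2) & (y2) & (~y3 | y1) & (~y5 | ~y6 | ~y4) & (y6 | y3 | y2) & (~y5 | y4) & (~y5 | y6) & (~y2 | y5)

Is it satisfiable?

(y2) alone gives y2 = 1.
(~y4) alone gives y4 = 0.
(~y5) alone gives y5 = 0.
That conflicts with the unit clause (y5).
No assignment satisfies every clause.

Unsatisfiable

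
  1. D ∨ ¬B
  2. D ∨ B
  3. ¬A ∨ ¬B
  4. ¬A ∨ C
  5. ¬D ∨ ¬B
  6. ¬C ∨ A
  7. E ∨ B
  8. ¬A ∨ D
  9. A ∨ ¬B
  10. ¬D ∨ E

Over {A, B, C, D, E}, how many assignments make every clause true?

2

There are 2^5 = 32 truth assignments over (A, B, C, D, E).
Split on D. With D = True, the clauses containing D are satisfied and ¬D drops from the rest; 2 of the 2^4 = 16 assignments to the other variables satisfy what remains.
With D = False, by the same count on the reduced clause set, 0 assignments work.
(One model: A=F, B=F, C=F, D=T, E=T.)
Total: 2 + 0 = 2.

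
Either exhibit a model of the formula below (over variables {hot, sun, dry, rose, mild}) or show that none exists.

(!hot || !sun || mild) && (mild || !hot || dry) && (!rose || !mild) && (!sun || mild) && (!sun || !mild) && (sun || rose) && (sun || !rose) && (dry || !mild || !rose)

Try rose = false.
From the singleton clause (sun), sun = true.
From the singleton clause (mild), mild = true.
That conflicts with the unit clause (!mild).
That branch fails; take rose = true instead.
From the singleton clause (!mild), mild = false.
From the singleton clause (!sun), sun = false.
That conflicts with the unit clause (sun).
Either choice for rose ends in contradiction.

UNSATISFIABLE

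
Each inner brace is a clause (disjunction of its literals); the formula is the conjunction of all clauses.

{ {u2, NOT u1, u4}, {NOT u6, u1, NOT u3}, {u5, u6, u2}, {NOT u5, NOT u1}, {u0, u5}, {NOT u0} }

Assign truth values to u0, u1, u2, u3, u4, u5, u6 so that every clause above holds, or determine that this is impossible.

The clause (NOT u0) is unit, so u0 = false.
The clause (u5) is unit, so u5 = true.
The clause (NOT u1) is unit, so u1 = false.
Try u6 = false.
No clause remains; u2, u3, u4 are free.

u0 ↦ false; u1 ↦ false; u2 ↦ true; u3 ↦ true; u4 ↦ true; u5 ↦ true; u6 ↦ false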